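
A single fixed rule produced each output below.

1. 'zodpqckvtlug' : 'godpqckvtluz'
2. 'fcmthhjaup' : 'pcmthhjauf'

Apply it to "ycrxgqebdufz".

zcrxgqebdufy

What's happening: swap the first and last characters.
"ycrxgqebdufz" → "zcrxgqebdufy".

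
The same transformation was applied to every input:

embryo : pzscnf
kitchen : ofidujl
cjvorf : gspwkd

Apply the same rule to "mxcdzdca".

bdeaedyn

Looking at the pairs, the operation is to shift every letter 1 place forward in the alphabet (wrapping around), then reverse the string.
On "mxcdzdca": the first step gives "nydeaedb", and the second then gives "bdeaedyn".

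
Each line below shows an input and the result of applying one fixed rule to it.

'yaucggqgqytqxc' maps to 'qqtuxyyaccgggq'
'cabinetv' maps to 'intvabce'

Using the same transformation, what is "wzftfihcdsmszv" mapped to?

Looking at the pairs, the operation is to sort the characters into alphabetical order, then swap the front and back halves of the string.
Applying both steps to "wzftfihcdsmszv": "cdffhimsstvwzz", then "sstvwzzcdffhim".

sstvwzzcdffhim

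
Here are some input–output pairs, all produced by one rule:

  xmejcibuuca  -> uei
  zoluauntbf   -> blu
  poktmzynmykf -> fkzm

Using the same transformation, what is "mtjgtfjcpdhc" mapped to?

cjfp

What's happening: keep one character in every 3, starting at position 3 (positions 3rd, 6th, 9th, ...), then move the last character to the front.
Working it through for "mtjgtfjcpdhc": intermediate "jfpc", final "cjfp".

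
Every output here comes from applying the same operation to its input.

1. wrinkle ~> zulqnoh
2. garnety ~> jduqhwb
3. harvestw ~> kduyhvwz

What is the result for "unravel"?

In each case the input is transformed by: shift every letter 3 places forward in the alphabet (wrapping around).
On "unravel" that produces "xqudyho".

xqudyho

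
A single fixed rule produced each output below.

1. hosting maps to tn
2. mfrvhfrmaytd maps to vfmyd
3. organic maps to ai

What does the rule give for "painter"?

ne

The rule is to delete the first 2 characters, then keep every other character starting from the second (positions 2nd, 4th, 6th, ...).
Applying both steps to "painter": "inter", then "ne".
(Check on "organic": → "ganic" → "ai" ✓)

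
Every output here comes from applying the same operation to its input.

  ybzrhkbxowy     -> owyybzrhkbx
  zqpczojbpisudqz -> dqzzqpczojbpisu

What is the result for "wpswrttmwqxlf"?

xlfwpswrttmwq

Each output is the input with this applied: move the last 3 characters to the front (rotate right by 3).
So "wpswrttmwqxlf" becomes "xlfwpswrttmwq".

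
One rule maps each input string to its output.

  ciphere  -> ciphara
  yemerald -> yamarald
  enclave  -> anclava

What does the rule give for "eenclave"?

The transformation: replace every "e" with "a".
"eenclave" → "aanclava".

aanclava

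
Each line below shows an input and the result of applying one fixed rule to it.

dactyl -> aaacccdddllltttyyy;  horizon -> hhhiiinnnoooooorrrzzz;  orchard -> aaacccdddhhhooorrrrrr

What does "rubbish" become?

The pattern: repeat every character 3 times, then sort the characters into alphabetical order.
For "rubbish" the result is "bbbbbbhhhiiirrrsssuuu".

bbbbbbhhhiiirrrsssuuu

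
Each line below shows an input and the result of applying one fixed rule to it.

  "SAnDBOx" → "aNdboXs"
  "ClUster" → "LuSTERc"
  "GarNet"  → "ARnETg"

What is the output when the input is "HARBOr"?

In each case the input is transformed by: flip the case of every letter, then move the first character to the end.
For "HARBOr", step one produces "harboR"; step two turns that into "arboRh".

arboRh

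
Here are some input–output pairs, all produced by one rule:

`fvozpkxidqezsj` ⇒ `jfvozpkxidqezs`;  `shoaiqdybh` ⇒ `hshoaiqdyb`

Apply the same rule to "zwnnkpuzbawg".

gzwnnkpuzbaw

Each output is the input with this applied: move the last character to the front.
Applying that to "zwnnkpuzbawg" gives "gzwnnkpuzbaw".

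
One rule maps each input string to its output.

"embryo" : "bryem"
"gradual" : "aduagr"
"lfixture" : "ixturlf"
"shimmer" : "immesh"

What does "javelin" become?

What's happening: delete the last character, then move the first 2 characters to the end (rotate left by 2).
Applying that to "javelin" gives "velija".

velija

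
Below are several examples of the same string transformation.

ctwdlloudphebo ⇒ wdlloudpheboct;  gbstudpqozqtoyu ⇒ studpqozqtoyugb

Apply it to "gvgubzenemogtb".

The transformation: move the first 2 characters to the end (rotate left by 2).
On "gvgubzenemogtb" that produces "gubzenemogtbgv".

gubzenemogtbgv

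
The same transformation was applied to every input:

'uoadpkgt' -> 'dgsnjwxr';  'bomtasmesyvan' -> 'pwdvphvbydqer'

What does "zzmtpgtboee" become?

Each output is the input with this applied: move the first 2 characters to the end (rotate left by 2), then shift every letter 3 places forward in the alphabet (wrapping around).
Starting from "zzmtpgtboee": after the first operation, "mtpgtboeezz"; after the second, "pwsjwerhhcc".
(Check on "bomtasmesyvan": → "mtasmesyvanbo" → "pwdvphvbydqer" ✓)

pwsjwerhhcc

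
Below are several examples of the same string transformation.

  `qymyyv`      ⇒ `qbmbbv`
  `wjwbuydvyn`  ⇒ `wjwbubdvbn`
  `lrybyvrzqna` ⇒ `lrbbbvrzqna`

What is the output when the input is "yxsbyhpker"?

bxsbbhpker

The rule is to replace every "y" with "b".
So "yxsbyhpker" becomes "bxsbbhpker".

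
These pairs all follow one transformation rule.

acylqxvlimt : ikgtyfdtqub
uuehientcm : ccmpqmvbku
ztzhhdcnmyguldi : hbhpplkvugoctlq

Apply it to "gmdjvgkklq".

oulrdossty

Each output is the input with this applied: shift every letter 8 places forward in the alphabet (wrapping around).
On "gmdjvgkklq" that produces "oulrdossty".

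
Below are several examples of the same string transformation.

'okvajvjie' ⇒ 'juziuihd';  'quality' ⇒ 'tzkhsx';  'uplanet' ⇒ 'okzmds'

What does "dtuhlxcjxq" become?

In each case the input is transformed by: delete the first character, then shift every letter 1 place backward in the alphabet (wrapping around).
On "dtuhlxcjxq" that produces "stgkwbiwp".

stgkwbiwp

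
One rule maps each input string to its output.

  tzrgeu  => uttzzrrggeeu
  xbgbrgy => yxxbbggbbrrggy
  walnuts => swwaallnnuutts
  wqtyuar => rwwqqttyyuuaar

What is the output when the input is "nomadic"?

cnnoommaaddiic

Each output is the input with this applied: double every character, then move the last character to the front.
On "nomadic": the first step gives "nnoommaaddiicc", and the second then gives "cnnoommaaddiic".
(Check on "tzrgeu": → "ttzzrrggeeuu" → "uttzzrrggeeu" ✓)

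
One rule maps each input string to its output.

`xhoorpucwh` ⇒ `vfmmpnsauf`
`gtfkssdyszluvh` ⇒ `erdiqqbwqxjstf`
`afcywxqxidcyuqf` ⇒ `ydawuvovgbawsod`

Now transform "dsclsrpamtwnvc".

bqajqpnykrulta

Rule — shift every letter 2 places backward in the alphabet (wrapping around).
"dsclsrpamtwnvc" → "bqajqpnykrulta".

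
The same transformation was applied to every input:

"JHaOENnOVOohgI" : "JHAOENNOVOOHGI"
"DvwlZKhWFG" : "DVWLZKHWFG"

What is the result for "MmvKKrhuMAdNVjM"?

What's happening: convert every letter to uppercase.
"MmvKKrhuMAdNVjM" → "MMVKKRHUMADNVJM".

MMVKKRHUMADNVJM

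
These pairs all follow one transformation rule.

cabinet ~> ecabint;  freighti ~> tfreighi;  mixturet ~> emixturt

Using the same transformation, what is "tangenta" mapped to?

ttangena

In each case the input is transformed by: move the last character to the front, then swap the first and last characters.
"tangenta" → "atangent" → "ttangena".
(Check on "freighti": → "ifreight" → "tfreighi" ✓)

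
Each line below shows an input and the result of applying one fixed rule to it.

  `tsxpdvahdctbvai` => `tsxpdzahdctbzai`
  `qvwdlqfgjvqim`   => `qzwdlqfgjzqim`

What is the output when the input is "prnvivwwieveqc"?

prnzizwwiezeqc

Each output is the input with this applied: replace every "v" with "z".
Doing the same to "prnvivwwieveqc": "prnzizwwiezeqc".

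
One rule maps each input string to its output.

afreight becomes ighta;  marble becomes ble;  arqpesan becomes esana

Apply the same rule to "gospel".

pel

Rule — swap the front and back halves of the string, then delete the last 3 characters.
On "gospel": the first step gives "pelgos", and the second then gives "pel".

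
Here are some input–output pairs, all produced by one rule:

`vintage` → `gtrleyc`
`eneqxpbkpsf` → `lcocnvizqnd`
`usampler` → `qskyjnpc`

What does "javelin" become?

Each output is the input with this applied: swap each adjacent pair of characters (1↔2, 3↔4, ...), then shift every letter 2 places backward in the alphabet (wrapping around).
Applying that to "javelin" gives "yhctgjl".
(Check on "vintage": → "ivtngae" → "gtrleyc" ✓)

yhctgjl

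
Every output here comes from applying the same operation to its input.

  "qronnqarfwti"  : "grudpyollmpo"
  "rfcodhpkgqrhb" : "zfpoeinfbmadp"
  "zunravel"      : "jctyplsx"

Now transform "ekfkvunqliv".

tgjolstidic

Rule — shift every letter 2 places backward in the alphabet (wrapping around), then reverse the string.
Working it through for "ekfkvunqliv": intermediate "ciditslojgt", final "tgjolstidic".
(Check on "zunravel": → "xslpytcj" → "jctyplsx" ✓)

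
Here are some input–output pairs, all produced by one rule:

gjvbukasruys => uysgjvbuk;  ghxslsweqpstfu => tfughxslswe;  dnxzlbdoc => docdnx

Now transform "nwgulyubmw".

bmwnwgu

Rule — move the last 3 characters to the front (rotate right by 3), then delete the last 3 characters.
Working it through for "nwgulyubmw": intermediate "bmwnwgulyu", final "bmwnwgu".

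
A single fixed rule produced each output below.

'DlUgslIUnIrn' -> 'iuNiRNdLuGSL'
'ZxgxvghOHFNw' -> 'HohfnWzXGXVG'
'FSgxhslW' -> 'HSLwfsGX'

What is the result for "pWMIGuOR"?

gUorPwmi

What's happening: flip the case of every letter, then swap the front and back halves of the string.
For "pWMIGuOR" the result is "gUorPwmi".
(Check on "DlUgslIUnIrn": → "dLuGSLiuNiRN" → "iuNiRNdLuGSL" ✓)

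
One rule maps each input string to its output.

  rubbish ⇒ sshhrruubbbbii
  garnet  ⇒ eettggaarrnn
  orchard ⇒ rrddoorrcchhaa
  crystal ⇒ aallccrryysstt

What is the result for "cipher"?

eerrcciipphh

Looking at the pairs, the operation is to move the last 2 characters to the front (rotate right by 2), then double every character.
So "cipher" becomes "eerrcciipphh".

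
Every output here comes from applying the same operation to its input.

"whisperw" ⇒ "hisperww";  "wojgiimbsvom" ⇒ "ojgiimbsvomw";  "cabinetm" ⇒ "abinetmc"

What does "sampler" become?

In each case the input is transformed by: move the first character to the end.
On "sampler" that produces "amplers".

amplers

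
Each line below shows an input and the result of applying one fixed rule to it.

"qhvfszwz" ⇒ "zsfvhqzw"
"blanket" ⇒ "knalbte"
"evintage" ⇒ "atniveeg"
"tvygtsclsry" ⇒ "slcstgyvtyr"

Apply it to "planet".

nalpte

The pattern: reverse the string, then move the first 2 characters to the end (rotate left by 2).
For "planet", step one produces "tenalp"; step two turns that into "nalpte".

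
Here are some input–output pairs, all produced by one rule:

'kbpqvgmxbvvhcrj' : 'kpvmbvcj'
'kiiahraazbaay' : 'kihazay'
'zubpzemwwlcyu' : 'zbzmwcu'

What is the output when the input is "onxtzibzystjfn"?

oxzbytf

Each output is the input with this applied: keep every other character starting from the first (positions 1st, 3rd, 5th, ...).
So "onxtzibzystjfn" becomes "oxzbytf".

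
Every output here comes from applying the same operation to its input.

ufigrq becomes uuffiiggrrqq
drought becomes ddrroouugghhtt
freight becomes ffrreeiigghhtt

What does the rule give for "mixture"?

mmiixxttuurree

In each case the input is transformed by: double every character.
Applying that to "mixture" gives "mmiixxttuurree".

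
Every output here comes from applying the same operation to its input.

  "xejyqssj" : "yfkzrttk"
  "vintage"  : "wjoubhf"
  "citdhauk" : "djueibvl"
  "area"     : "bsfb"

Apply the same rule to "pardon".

The pattern: shift every letter 1 place forward in the alphabet (wrapping around).
On "pardon" that produces "qbsepo".

qbsepo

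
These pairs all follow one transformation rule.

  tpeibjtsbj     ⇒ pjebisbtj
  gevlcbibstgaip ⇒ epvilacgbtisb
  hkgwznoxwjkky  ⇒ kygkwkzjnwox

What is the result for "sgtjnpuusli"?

gitljsnupu

The rule is to delete the first character, then take characters alternately from the front and the back (1st, last, 2nd, 2nd-last, ...).
Working it through for "sgtjnpuusli": intermediate "gtjnpuusli", final "gitljsnupu".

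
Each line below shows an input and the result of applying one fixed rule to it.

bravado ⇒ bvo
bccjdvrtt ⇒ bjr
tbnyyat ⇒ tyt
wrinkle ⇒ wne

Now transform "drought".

dut

Each output is the input with this applied: keep one character in every 3, starting at position 1 (positions 1st, 4th, 7th, ...).
Doing the same to "drought": "dut".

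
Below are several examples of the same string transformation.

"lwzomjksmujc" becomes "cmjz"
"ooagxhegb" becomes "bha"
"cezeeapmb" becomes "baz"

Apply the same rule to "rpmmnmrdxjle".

Each output is the input with this applied: keep one character in every 3, starting at position 3 (positions 3rd, 6th, 9th, ...), then reverse the string.
For "rpmmnmrdxjle", step one produces "mmxe"; step two turns that into "exmm".

exmm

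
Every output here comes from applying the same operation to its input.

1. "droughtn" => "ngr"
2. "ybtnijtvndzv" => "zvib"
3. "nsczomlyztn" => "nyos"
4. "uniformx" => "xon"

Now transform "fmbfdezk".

In each case the input is transformed by: keep one character in every 3, starting at position 2 (positions 2nd, 5th, 8th, ...), then reverse the string.
For "fmbfdezk", step one produces "mdk"; step two turns that into "kdm".

kdm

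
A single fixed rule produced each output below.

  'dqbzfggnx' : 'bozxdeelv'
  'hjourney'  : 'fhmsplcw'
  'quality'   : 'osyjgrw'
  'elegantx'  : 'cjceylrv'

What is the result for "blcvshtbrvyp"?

In each case the input is transformed by: shift every letter 2 places backward in the alphabet (wrapping around).
For "blcvshtbrvyp" the result is "zjatqfrzptwn".

zjatqfrzptwn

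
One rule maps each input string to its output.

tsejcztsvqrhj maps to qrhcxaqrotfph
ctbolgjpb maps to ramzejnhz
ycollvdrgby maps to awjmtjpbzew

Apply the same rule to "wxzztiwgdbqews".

What's happening: swap each adjacent pair of characters (1↔2, 3↔4, ...), then shift every letter 2 places backward in the alphabet (wrapping around).
Applying both steps to "wxzztiwgdbqews": "xwzzitgwbdeqsw", then "vuxxgreuzbcoqu".

vuxxgreuzbcoqu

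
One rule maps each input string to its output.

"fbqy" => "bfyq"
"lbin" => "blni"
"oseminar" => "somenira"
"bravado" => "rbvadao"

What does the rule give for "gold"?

Each output is the input with this applied: swap each adjacent pair of characters (1↔2, 3↔4, ...).
So "gold" becomes "ogdl".

ogdl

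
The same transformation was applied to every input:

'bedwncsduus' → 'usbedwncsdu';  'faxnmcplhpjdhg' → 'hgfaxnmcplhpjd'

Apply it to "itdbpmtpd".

pditdbpmt

The rule is to move the last 2 characters to the front (rotate right by 2).
On "itdbpmtpd" that produces "pditdbpmt".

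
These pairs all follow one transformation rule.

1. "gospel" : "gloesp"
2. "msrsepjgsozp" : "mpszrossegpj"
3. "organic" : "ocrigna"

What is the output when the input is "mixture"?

meirxut

Each output is the input with this applied: take characters alternately from the front and the back (1st, last, 2nd, 2nd-last, ...).
Applying that to "mixture" gives "meirxut".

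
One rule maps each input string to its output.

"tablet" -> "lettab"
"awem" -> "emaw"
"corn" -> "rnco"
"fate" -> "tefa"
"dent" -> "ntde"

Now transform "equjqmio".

What's happening: swap the front and back halves of the string.
Applying that to "equjqmio" gives "qmioequj".

qmioequj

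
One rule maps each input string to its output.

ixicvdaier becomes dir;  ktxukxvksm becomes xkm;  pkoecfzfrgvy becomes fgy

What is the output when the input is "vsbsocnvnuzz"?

What's happening: keep every other character starting from the second (positions 2nd, 4th, 6th, ...), then keep only the last 3 characters.
Applying both steps to "vsbsocnvnuzz": "sscvuz", then "vuz".

vuz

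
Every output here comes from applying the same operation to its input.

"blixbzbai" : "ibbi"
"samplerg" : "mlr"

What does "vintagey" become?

The rule is to delete the first 2 characters, then keep every other character starting from the first (positions 1st, 3rd, 5th, ...).
On "vintagey": the first step gives "ntagey", and the second then gives "nae".

nae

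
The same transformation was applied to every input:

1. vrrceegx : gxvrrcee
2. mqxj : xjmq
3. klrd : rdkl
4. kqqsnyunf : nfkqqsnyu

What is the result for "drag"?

agdr

Rule — move the last 2 characters to the front (rotate right by 2).
So "drag" becomes "agdr".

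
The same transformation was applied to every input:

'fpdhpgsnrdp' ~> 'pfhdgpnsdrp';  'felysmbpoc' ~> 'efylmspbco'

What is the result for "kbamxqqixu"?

bkmaqxiqux

In each case the input is transformed by: swap each adjacent pair of characters (1↔2, 3↔4, ...).
On "kbamxqqixu" that produces "bkmaqxiqux".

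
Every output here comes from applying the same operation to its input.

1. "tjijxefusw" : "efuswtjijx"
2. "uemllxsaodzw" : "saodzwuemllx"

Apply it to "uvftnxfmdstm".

The pattern: swap the front and back halves of the string.
For "uvftnxfmdstm" the result is "fmdstmuvftnx".

fmdstmuvftnx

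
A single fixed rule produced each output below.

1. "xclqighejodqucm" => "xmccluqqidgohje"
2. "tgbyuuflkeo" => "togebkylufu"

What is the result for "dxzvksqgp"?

dpxgzqvsk

Each output is the input with this applied: take characters alternately from the front and the back (1st, last, 2nd, 2nd-last, ...).
On "dxzvksqgp" that produces "dpxgzqvsk".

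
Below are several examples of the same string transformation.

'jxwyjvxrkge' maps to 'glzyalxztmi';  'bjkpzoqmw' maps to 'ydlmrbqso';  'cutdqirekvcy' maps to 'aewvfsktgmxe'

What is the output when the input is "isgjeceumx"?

zkuilgegwo

In each case the input is transformed by: shift every letter 2 places forward in the alphabet (wrapping around), then move the last character to the front.
Working it through for "isgjeceumx": intermediate "kuilgegwoz", final "zkuilgegwo".
(Check on "cutdqirekvcy": → "ewvfsktgmxea" → "aewvfsktgmxe" ✓)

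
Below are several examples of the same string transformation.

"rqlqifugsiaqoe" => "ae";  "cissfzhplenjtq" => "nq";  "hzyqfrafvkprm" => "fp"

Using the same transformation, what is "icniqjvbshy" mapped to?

by

What's happening: keep one character in every 3, starting at position 2 (positions 2nd, 5th, 8th, ...), then keep only the last 2 characters.
Starting from "icniqjvbshy": after the first operation, "cqby"; after the second, "by".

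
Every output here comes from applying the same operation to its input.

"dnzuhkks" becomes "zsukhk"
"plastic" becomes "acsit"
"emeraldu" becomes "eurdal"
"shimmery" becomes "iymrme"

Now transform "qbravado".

The rule is to delete the first 2 characters, then take characters alternately from the front and the back (1st, last, 2nd, 2nd-last, ...).
Starting from "qbravado": after the first operation, "ravado"; after the second, "roadva".
(Check on "emeraldu": → "eraldu" → "eurdal" ✓)

roadva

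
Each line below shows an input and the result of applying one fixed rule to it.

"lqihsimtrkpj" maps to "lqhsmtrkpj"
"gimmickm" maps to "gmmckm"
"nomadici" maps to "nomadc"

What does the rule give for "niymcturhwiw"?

nymcturhww

Each output is the input with this applied: remove every "i".
Applying that to "niymcturhwiw" gives "nymcturhww".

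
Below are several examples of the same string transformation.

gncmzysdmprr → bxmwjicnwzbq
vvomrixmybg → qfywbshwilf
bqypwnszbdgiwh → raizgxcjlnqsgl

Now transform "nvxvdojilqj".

The rule is to swap the first and last characters, then shift every letter 10 places forward in the alphabet (wrapping around).
Applying both steps to "nvxvdojilqj": "jvxvdojilqn", then "tfhfnytsvax".

tfhfnytsvax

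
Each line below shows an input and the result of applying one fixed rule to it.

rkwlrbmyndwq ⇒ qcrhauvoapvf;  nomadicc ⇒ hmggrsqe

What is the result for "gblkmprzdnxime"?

dhrbmqikfpoqtv

Looking at the pairs, the operation is to swap the front and back halves of the string, then shift every letter 4 places forward in the alphabet (wrapping around).
On "gblkmprzdnxime": the first step gives "zdnximegblkmpr", and the second then gives "dhrbmqikfpoqtv".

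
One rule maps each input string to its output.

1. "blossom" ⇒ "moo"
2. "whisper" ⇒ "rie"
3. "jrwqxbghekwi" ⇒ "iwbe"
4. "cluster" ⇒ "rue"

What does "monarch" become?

Rule — move the last character to the front, then keep one character in every 3, starting at position 1 (positions 1st, 4th, 7th, ...).
For "monarch" the result is "hnc".

hnc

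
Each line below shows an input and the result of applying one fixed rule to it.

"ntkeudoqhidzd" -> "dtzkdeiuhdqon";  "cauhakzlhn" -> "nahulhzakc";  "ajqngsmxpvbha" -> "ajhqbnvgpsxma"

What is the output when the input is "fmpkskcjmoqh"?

hmqpokmsjkcf

The rule is to take characters alternately from the front and the back (1st, last, 2nd, 2nd-last, ...), then move the first character to the end.
For "fmpkskcjmoqh" the result is "hmqpokmsjkcf".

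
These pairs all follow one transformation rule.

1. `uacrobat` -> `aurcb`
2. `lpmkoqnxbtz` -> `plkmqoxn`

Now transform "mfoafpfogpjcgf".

What's happening: swap each adjacent pair of characters (1↔2, 3↔4, ...), then delete the last 3 characters.
Applying both steps to "mfoafpfogpjcgf": "fmaopfofpgcjfg", then "fmaopfofpgc".
(Check on "lpmkoqnxbtz": → "plkmqoxntbz" → "plkmqoxn" ✓)

fmaopfofpgc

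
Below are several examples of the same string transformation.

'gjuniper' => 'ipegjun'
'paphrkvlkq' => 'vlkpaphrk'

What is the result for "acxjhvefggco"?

ggcacxjhvef

The rule is to delete the last character, then move the last 3 characters to the front (rotate right by 3).
"acxjhvefggco" → "acxjhvefggc" → "ggcacxjhvef".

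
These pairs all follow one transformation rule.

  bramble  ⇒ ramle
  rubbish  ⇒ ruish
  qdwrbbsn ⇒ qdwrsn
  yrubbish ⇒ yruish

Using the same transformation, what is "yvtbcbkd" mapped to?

In each case the input is transformed by: remove every "b".
Doing the same to "yvtbcbkd": "yvtckd".

yvtckd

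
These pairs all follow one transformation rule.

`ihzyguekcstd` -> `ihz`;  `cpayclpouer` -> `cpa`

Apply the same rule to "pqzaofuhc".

pqz

Each output is the input with this applied: keep only the first 3 characters.
On "pqzaofuhc" that produces "pqz".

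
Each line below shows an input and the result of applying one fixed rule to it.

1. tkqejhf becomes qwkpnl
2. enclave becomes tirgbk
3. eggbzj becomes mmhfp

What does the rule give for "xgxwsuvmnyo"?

The rule is to shift every letter 6 places forward in the alphabet (wrapping around), then delete the first character.
Working it through for "xgxwsuvmnyo": intermediate "dmdcyabsteu", final "mdcyabsteu".
(Check on "tkqejhf": → "zqwkpnl" → "qwkpnl" ✓)

mdcyabsteu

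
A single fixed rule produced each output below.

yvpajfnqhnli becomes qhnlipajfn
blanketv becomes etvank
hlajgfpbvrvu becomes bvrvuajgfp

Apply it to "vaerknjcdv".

Each output is the input with this applied: delete the first 2 characters, then swap the front and back halves of the string.
Doing the same to "vaerknjcdv": "jcdverkn".

jcdverkn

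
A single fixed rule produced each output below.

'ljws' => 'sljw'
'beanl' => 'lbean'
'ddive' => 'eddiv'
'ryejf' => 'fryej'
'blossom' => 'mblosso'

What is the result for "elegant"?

telegan

The transformation: move the last character to the front.
Doing the same to "elegant": "telegan".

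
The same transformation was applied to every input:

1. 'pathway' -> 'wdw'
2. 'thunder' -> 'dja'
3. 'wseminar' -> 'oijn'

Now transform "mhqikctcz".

deyy

In each case the input is transformed by: shift every letter 4 places backward in the alphabet (wrapping around), then keep every other character starting from the second (positions 2nd, 4th, 6th, ...).
Applying both steps to "mhqikctcz": "idmegypyv", then "deyy".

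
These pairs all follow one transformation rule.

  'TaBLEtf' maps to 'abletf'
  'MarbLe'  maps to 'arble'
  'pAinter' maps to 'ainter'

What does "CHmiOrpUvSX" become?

hmiorpuvsx

Rule — delete the first character, then convert every letter to lowercase.
On "CHmiOrpUvSX" that produces "hmiorpuvsx".
(Check on "pAinter": → "Ainter" → "ainter" ✓)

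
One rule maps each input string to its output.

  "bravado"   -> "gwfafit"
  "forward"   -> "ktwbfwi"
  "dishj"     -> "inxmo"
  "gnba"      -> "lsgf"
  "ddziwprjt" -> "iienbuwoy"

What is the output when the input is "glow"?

The pattern: shift every letter 5 places forward in the alphabet (wrapping around).
For "glow" the result is "lqtb".

lqtb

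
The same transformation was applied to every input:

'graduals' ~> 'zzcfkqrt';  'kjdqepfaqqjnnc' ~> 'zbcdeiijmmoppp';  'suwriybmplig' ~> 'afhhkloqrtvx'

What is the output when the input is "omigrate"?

zdfhlnqs

Each output is the input with this applied: sort the characters into alphabetical order, then shift every letter 1 place backward in the alphabet (wrapping around).
On "omigrate": the first step gives "aegimort", and the second then gives "zdfhlnqs".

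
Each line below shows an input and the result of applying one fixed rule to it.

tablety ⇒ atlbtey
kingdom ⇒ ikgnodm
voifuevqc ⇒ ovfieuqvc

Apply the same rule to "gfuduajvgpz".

Rule — swap each adjacent pair of characters (1↔2, 3↔4, ...).
Doing the same to "gfuduajvgpz": "fgduauvjpgz".

fgduauvjpgz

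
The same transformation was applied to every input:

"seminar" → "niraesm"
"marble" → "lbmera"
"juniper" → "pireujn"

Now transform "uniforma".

The rule is to move the first 3 characters to the end (rotate left by 3), then swap each adjacent pair of characters (1↔2, 3↔4, ...).
For "uniforma", step one produces "formauni"; step two turns that into "ofmruain".
(Check on "marble": → "blemar" → "lbmera" ✓)

ofmruain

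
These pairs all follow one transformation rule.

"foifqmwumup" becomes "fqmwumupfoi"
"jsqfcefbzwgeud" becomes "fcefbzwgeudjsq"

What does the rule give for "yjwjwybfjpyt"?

jwybfjpytyjw

Each output is the input with this applied: move the first 3 characters to the end (rotate left by 3).
For "yjwjwybfjpyt" the result is "jwybfjpytyjw".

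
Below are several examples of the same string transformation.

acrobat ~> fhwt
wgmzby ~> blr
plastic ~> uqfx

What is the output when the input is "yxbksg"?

Each output is the input with this applied: delete the last 3 characters, then shift every letter 5 places forward in the alphabet (wrapping around).
Starting from "yxbksg": after the first operation, "yxb"; after the second, "dcg".

dcg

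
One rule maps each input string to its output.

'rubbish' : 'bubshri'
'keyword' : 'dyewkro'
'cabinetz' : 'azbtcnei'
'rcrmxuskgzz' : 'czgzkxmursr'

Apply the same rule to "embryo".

byermo

What's happening: sort the characters into alphabetical order, then take characters alternately from the front and the back (1st, last, 2nd, 2nd-last, ...).
For "embryo", step one produces "bemory"; step two turns that into "byermo".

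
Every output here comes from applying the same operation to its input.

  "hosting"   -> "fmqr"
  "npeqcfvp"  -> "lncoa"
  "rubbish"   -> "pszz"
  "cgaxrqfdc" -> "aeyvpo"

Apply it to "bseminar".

What's happening: shift every letter 2 places backward in the alphabet (wrapping around), then delete the last 3 characters.
For "bseminar", step one produces "zqckglyp"; step two turns that into "zqckg".

zqckg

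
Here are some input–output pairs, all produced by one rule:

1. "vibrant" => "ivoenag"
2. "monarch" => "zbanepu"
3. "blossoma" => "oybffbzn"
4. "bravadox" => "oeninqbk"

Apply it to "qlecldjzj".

dyrpyqwmw

Looking at the pairs, the operation is to shift every letter 13 places forward in the alphabet (wrapping around) — i.e. ROT13.
On "qlecldjzj" that produces "dyrpyqwmw".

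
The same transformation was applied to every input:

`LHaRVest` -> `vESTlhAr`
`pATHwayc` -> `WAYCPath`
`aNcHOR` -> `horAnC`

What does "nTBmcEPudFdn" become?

Each output is the input with this applied: flip the case of every letter, then swap the front and back halves of the string.
For "nTBmcEPudFdn", step one produces "NtbMCepUDfDN"; step two turns that into "pUDfDNNtbMCe".

pUDfDNNtbMCe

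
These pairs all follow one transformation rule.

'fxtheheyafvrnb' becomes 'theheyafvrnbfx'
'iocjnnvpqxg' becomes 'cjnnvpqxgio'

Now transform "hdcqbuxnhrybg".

The rule is to move the first 2 characters to the end (rotate left by 2).
So "hdcqbuxnhrybg" becomes "cqbuxnhrybghd".

cqbuxnhrybghd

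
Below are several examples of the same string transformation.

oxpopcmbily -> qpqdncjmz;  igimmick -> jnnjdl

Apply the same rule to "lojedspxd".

The rule is to delete the first 2 characters, then shift every letter 1 place forward in the alphabet (wrapping around).
Working it through for "lojedspxd": intermediate "jedspxd", final "kfetqye".

kfetqye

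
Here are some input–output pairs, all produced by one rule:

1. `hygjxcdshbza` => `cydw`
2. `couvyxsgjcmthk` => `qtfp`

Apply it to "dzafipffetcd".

wlaz

The transformation: shift every letter 4 places backward in the alphabet (wrapping around), then keep one character in every 3, starting at position 3 (positions 3rd, 6th, 9th, ...).
On "dzafipffetcd": the first step gives "zvwbelbbapyz", and the second then gives "wlaz".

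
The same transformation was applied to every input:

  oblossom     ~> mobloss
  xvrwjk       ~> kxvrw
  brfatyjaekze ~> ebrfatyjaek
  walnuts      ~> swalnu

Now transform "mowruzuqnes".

smowruzuqn

In each case the input is transformed by: move the last character to the front, then delete the last character.
Working it through for "mowruzuqnes": intermediate "smowruzuqne", final "smowruzuqn".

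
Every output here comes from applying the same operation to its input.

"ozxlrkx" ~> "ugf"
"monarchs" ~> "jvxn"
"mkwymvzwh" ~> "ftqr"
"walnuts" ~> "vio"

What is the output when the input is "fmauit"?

hpo

The rule is to keep every other character starting from the second (positions 2nd, 4th, 6th, ...), then shift every letter 5 places backward in the alphabet (wrapping around).
On "fmauit": the first step gives "mut", and the second then gives "hpo".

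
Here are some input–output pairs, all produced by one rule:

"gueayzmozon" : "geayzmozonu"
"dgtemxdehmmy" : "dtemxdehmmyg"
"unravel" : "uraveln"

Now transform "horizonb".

hrizonbo

The pattern: move the first character to the end, then swap the first and last characters.
On "horizonb": the first step gives "orizonbh", and the second then gives "hrizonbo".
(Check on "dgtemxdehmmy": → "gtemxdehmmyd" → "dtemxdehmmyg" ✓)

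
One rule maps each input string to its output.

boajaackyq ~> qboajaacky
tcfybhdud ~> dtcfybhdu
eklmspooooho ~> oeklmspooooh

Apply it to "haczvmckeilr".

rhaczvmckeil

What's happening: move the last character to the front.
"haczvmckeilr" → "rhaczvmckeil".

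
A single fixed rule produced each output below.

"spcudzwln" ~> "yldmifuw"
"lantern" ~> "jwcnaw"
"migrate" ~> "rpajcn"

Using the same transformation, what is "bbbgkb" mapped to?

kkptk

Each output is the input with this applied: delete the first character, then shift every letter 9 places forward in the alphabet (wrapping around).
Applying that to "bbbgkb" gives "kkptk".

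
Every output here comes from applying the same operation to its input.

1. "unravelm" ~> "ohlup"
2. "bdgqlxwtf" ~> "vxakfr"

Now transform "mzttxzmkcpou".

gtnnrtgew

The transformation: shift every letter 6 places backward in the alphabet (wrapping around), then delete the last 3 characters.
Working it through for "mzttxzmkcpou": intermediate "gtnnrtgewjio", final "gtnnrtgew".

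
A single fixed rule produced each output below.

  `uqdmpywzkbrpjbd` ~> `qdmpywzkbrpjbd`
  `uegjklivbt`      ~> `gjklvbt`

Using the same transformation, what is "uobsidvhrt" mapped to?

bsdvhrt

Looking at the pairs, the operation is to remove every vowel.
On "uobsidvhrt" that produces "bsdvhrt".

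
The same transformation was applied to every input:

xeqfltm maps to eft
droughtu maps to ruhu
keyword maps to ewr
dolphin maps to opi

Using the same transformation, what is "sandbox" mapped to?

ado

The pattern: keep every other character starting from the second (positions 2nd, 4th, 6th, ...).
Applying that to "sandbox" gives "ado".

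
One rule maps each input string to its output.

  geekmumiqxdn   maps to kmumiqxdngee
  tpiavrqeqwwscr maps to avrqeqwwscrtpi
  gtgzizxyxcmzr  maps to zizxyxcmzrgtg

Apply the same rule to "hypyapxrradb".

yapxrradbhyp

What's happening: move the first 3 characters to the end (rotate left by 3).
Applying that to "hypyapxrradb" gives "yapxrradbhyp".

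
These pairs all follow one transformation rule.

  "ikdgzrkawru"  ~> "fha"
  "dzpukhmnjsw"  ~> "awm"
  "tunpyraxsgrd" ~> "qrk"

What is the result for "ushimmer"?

rpe

Each output is the input with this applied: shift every letter 3 places backward in the alphabet (wrapping around), then keep only the first 3 characters.
Working it through for "ushimmer": intermediate "rpefjjbo", final "rpe".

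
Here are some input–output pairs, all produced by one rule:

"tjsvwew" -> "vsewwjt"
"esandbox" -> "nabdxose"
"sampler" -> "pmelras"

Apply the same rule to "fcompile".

The transformation: swap each adjacent pair of characters (1↔2, 3↔4, ...), then move the first 2 characters to the end (rotate left by 2).
"fcompile" → "cfmoipel" → "moipelcf".
(Check on "sampler": → "aspmelr" → "pmelras" ✓)

moipelcf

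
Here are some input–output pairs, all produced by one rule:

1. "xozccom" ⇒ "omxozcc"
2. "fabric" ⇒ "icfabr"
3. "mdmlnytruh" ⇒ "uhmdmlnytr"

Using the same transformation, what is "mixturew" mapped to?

Rule — move the last 2 characters to the front (rotate right by 2).
So "mixturew" becomes "ewmixtur".

ewmixtur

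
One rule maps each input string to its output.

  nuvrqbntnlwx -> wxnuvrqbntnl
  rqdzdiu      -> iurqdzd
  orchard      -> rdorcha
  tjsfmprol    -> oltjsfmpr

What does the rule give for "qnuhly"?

lyqnuh

In each case the input is transformed by: move the last 2 characters to the front (rotate right by 2).
"qnuhly" → "lyqnuh".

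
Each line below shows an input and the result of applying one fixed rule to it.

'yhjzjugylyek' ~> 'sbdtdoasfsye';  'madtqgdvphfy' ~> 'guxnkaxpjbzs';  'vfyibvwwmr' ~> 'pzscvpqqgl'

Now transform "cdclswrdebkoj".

Looking at the pairs, the operation is to shift every letter 6 places backward in the alphabet (wrapping around).
Applying that to "cdclswrdebkoj" gives "wxwfmqlxyveid".

wxwfmqlxyveid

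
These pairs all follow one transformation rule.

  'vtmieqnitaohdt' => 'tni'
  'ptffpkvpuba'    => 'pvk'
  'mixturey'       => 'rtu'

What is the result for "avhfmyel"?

The transformation: take characters alternately from the front and the back (1st, last, 2nd, 2nd-last, ...), then keep only the last 3 characters.
On "avhfmyel": the first step gives "alvehyfm", and the second then gives "yfm".

yfm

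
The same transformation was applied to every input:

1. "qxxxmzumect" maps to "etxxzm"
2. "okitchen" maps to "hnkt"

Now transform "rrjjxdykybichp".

cprjdkb

In each case the input is transformed by: move the last 3 characters to the front (rotate right by 3), then keep every other character starting from the first (positions 1st, 3rd, 5th, ...).
Doing the same to "rrjjxdykybichp": "cprjdkb".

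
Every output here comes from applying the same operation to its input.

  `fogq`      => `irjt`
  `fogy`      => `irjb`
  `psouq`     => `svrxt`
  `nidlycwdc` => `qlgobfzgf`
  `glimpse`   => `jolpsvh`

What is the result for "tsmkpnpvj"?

wvpnsqsym

Rule — shift every letter 3 places forward in the alphabet (wrapping around).
"tsmkpnpvj" → "wvpnsqsym".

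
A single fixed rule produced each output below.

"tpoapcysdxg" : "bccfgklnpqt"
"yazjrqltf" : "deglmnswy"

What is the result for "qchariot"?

Looking at the pairs, the operation is to shift every letter 13 places forward in the alphabet (wrapping around) — i.e. ROT13, then sort the characters into alphabetical order.
Doing the same to "qchariot": "bdegnpuv".

bdegnpuv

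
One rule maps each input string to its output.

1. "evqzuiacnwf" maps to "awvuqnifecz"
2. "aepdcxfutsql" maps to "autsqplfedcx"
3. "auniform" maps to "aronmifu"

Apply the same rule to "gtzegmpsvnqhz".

ezvtsqpnmhggz

Looking at the pairs, the operation is to sort the characters into reverse alphabetical order, then swap the first and last characters.
On "gtzegmpsvnqhz": the first step gives "zzvtsqpnmhgge", and the second then gives "ezvtsqpnmhggz".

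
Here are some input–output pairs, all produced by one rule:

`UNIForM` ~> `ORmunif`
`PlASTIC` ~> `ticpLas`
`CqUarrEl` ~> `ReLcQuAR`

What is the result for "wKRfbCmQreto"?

The rule is to move the last 3 characters to the front (rotate right by 3), then flip the case of every letter.
Working it through for "wKRfbCmQreto": intermediate "etowKRfbCmQr", final "ETOWkrFBcMqR".

ETOWkrFBcMqR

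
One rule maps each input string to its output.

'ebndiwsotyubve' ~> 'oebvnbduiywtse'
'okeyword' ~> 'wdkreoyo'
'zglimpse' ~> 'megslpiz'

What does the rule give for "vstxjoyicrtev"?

yvsettxrjcoiv

In each case the input is transformed by: take characters alternately from the front and the back (1st, last, 2nd, 2nd-last, ...), then swap the first and last characters.
On "vstxjoyicrtev": the first step gives "vvsettxrjcoiy", and the second then gives "yvsettxrjcoiv".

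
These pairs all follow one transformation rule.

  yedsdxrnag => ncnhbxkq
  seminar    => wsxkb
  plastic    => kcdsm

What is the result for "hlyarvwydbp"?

The transformation: delete the first 2 characters, then shift every letter 10 places forward in the alphabet (wrapping around).
"hlyarvwydbp" → "yarvwydbp" → "ikbfginlz".

ikbfginlz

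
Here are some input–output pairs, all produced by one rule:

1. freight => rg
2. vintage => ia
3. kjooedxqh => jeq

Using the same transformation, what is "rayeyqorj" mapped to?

The transformation: keep one character in every 3, starting at position 2 (positions 2nd, 5th, 8th, ...).
So "rayeyqorj" becomes "ayr".

ayr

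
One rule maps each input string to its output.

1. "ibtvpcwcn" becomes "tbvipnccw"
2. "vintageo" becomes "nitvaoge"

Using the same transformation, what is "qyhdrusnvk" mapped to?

In each case the input is transformed by: move the first 2 characters to the end (rotate left by 2), then take characters alternately from the front and the back (1st, last, 2nd, 2nd-last, ...).
Starting from "qyhdrusnvk": after the first operation, "hdrusnvkqy"; after the second, "hydqrkuvsn".

hydqrkuvsn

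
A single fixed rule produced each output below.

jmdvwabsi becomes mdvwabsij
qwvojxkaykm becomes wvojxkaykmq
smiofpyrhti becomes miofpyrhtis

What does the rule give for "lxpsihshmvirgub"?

Each output is the input with this applied: move the first character to the end.
Doing the same to "lxpsihshmvirgub": "xpsihshmvirgubl".

xpsihshmvirgubl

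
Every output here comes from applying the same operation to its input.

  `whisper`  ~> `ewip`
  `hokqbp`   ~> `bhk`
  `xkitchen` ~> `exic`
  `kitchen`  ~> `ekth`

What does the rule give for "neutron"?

onur

The rule is to move the last 2 characters to the front (rotate right by 2), then keep every other character starting from the first (positions 1st, 3rd, 5th, ...).
On "neutron": the first step gives "onneutr", and the second then gives "onur".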